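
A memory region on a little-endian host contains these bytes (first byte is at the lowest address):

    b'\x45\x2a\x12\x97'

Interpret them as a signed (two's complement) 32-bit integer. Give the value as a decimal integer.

Little-endian: lowest address holds the least-significant byte.
Reassemble most-significant byte first: 97 12 2A 45 → 0x97122A45.
Top bit is set, so as a signed 32-bit value this is 0x97122A45 − 2^32 = -1760417211.

-1760417211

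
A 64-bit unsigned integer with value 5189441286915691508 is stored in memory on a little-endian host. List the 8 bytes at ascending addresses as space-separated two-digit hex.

F4 13 5B 09 5B 99 04 48

5189441286915691508 in hexadecimal, padded to 64 bits, is 0x4804995B095B13F4.
Split into bytes (most-significant first): 48 04 99 5B 09 5B 13 F4.
In little-endian order the low byte comes first in memory.
So at ascending addresses the bytes are F4 13 5B 09 5B 99 04 48.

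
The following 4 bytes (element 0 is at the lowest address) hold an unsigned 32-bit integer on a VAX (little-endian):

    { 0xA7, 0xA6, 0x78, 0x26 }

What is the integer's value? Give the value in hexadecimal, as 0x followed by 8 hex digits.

0x2678A6A7

Little-endian: lowest address holds the least-significant byte.
Reassemble most-significant byte first: 26 78 A6 A7 → 0x2678A6A7.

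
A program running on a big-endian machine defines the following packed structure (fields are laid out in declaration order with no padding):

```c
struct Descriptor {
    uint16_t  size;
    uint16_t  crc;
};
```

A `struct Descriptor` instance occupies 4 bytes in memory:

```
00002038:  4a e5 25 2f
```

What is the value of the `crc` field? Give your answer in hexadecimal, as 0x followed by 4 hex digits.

0x252F

`crc` follows `size` (2 bytes), so it starts at byte offset 2 and occupies 2 bytes.
Bytes at offsets 2..3: 25 2F.
In big-endian order the high byte comes first in memory.
The bytes are already most-significant first: 0x252F.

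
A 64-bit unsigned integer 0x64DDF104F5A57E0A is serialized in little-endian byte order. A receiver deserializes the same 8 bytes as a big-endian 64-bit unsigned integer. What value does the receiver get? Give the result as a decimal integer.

756224259213352292

Stored little-endian, the bytes at ascending addresses are 0A 7E A5 F5 04 F1 DD 64.
Read back as big-endian, the last byte is least significant, giving 0x0A7EA5F504F1DD64.
0x0A7EA5F504F1DD64 = 756224259213352292.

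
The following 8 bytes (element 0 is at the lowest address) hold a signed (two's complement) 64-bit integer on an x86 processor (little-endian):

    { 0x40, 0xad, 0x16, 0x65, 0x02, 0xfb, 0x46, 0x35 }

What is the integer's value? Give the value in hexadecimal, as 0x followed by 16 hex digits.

0x3546FB026516AD40

Little-endian stores the least-significant byte at the lowest address.
Reassemble most-significant byte first: 35 46 FB 02 65 16 AD 40 → 0x3546FB026516AD40.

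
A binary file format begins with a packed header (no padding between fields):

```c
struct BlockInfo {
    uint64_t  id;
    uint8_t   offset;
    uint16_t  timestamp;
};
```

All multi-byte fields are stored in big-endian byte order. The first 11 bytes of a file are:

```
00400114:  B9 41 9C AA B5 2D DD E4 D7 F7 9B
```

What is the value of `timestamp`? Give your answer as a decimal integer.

`timestamp` follows `id` (8 B), `offset` (1 B), so it starts at offset 8 + 1 = 9 and occupies 2 bytes.
Bytes at offsets 9..10: F7 9B.
Big-endian stores the most-significant byte at the lowest address.
The bytes are already most-significant first: 0xF79B.
0xF79B = 63387.

63387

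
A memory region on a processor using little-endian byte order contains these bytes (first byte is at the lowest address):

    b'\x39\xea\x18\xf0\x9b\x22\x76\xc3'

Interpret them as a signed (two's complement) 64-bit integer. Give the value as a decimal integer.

Little-endian stores the least-significant byte at the lowest address.
Reassemble most-significant byte first: C3 76 22 9B F0 18 EA 39 → 0xC376229BF018EA39.
Top bit is set, so as a signed 64-bit value this is 0xC376229BF018EA39 − 2^64 = -4362261135918306759.

-4362261135918306759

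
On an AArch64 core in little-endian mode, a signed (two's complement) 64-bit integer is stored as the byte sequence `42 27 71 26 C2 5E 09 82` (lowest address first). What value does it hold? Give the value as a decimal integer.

-9076619386026907838

Little-endian: lowest address holds the least-significant byte.
Reassemble most-significant byte first: 82 09 5E C2 26 71 27 42 → 0x82095EC226712742.
Top bit is set, so as a signed 64-bit value this is 0x82095EC226712742 − 2^64 = -9076619386026907838.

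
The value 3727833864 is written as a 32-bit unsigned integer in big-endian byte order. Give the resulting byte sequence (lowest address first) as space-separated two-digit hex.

DE 32 3B 08

3727833864 in hexadecimal, padded to 32 bits, is 0xDE323B08.
Split into bytes (most-significant first): DE 32 3B 08.
Big-endian stores the most-significant byte at the lowest address.
So the memory order matches the most-significant-first order: DE 32 3B 08.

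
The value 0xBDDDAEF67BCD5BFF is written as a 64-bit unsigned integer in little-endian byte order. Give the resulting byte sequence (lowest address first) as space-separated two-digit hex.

Split into bytes (most-significant first): BD DD AE F6 7B CD 5B FF.
Little-endian: lowest address holds the least-significant byte.
So at ascending addresses the bytes are FF 5B CD 7B F6 AE DD BD.

FF 5B CD 7B F6 AE DD BD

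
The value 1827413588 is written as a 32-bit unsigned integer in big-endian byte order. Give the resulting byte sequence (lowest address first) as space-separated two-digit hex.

1827413588 in hexadecimal, padded to 32 bits, is 0x6CEC1E54.
Split into bytes (most-significant first): 6C EC 1E 54.
Big-endian stores the most-significant byte at the lowest address.
So the memory order matches the most-significant-first order: 6C EC 1E 54.

6C EC 1E 54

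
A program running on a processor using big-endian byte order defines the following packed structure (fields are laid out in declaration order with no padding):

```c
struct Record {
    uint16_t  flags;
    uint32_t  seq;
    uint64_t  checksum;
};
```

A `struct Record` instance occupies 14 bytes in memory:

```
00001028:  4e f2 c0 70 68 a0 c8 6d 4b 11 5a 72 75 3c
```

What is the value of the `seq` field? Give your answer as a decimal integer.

3228592288

`seq` follows `flags` (2 bytes), so it starts at byte offset 2 and occupies 4 bytes.
Bytes at offsets 2..5: C0 70 68 A0.
Big-endian stores the most-significant byte at the lowest address.
The bytes are already most-significant first: 0xC07068A0.
0xC07068A0 = 3228592288.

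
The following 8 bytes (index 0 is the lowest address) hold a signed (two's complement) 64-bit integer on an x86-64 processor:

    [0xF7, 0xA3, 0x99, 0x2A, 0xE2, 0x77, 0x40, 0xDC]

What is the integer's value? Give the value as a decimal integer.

Little-endian: lowest address holds the least-significant byte.
Reassemble most-significant byte first: DC 40 77 E2 2A 99 A3 F7 → 0xDC4077E22A99A3F7.
Top bit is set, so as a signed 64-bit value this is 0xDC4077E22A99A3F7 − 2^64 = -2575927173594897417.

-2575927173594897417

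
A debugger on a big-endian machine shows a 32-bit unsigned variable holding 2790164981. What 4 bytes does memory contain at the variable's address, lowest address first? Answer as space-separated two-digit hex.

A6 4E 89 F5

2790164981 in hexadecimal, padded to 32 bits, is 0xA64E89F5.
Split into bytes (most-significant first): A6 4E 89 F5.
Big-endian: lowest address holds the most-significant byte.
So the memory order matches the most-significant-first order: A6 4E 89 F5.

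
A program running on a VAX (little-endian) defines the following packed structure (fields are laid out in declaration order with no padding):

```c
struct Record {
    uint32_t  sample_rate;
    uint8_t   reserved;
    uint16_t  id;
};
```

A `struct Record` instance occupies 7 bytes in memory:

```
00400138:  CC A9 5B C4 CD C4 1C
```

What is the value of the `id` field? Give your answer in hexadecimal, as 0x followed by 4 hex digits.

0x1CC4

`id` follows `sample_rate` (4 B), `reserved` (1 B), so it starts at offset 4 + 1 = 5 and occupies 2 bytes.
Bytes at offsets 5..6: C4 1C.
In little-endian order the low byte comes first in memory.
Reassemble most-significant byte first: 1C C4 → 0x1CC4.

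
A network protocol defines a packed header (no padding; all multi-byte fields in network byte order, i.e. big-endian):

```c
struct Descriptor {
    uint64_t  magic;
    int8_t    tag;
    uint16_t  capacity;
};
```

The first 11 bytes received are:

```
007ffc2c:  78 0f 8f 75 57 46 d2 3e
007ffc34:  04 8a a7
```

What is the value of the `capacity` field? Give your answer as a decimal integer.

`capacity` follows `magic` (8 B), `tag` (1 B), so it starts at offset 8 + 1 = 9 and occupies 2 bytes.
Bytes at offsets 9..10: 8A A7.
Big-endian stores the most-significant byte at the lowest address.
The bytes are already most-significant first: 0x8AA7.
0x8AA7 = 35495.

35495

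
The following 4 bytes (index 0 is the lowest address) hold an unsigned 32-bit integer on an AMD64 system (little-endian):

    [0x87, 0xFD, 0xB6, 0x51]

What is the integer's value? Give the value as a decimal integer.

In little-endian order the low byte comes first in memory.
Reassemble most-significant byte first: 51 B6 FD 87 → 0x51B6FD87.
0x51B6FD87 = 1370946951.

1370946951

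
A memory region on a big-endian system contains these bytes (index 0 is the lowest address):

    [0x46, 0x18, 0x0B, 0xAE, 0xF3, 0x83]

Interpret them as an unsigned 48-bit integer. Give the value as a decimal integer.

77069089174403

Big-endian: lowest address holds the most-significant byte.
The bytes are already most-significant first: 0x46180BAEF383.
0x46180BAEF383 = 77069089174403.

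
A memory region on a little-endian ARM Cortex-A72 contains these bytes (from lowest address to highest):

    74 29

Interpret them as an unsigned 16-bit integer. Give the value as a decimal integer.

10612

Little-endian stores the least-significant byte at the lowest address.
Reassemble most-significant byte first: 29 74 → 0x2974.
0x2974 = 10612.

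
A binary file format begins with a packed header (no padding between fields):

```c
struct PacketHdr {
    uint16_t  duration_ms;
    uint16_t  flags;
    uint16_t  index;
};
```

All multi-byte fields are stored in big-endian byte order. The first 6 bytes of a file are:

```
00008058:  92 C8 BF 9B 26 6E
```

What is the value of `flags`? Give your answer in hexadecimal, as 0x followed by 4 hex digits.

`flags` follows `duration_ms` (2 bytes), so it starts at byte offset 2 and occupies 2 bytes.
Bytes at offsets 2..3: BF 9B.
In big-endian order the high byte comes first in memory.
The bytes are already most-significant first: 0xBF9B.

0xBF9B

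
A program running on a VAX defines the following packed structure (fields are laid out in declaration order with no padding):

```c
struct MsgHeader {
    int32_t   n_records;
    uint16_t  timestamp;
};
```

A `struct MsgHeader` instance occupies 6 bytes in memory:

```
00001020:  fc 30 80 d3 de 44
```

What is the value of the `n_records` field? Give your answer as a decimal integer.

-746573572

`n_records` is the first field, at byte offset 0, occupying 4 bytes.
Bytes at offsets 0..3: FC 30 80 D3.
Little-endian: lowest address holds the least-significant byte.
Reassemble most-significant byte first: D3 80 30 FC → 0xD38030FC.
Top bit is set, so as a signed 32-bit value this is 0xD38030FC − 2^32 = -746573572.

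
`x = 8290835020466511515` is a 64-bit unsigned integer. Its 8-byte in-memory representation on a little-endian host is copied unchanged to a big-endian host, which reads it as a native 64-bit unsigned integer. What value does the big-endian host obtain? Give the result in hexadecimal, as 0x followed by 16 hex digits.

8290835020466511515 in 64-bit hexadecimal is 0x730EF6863E465E9B.
Stored little-endian, the bytes at ascending addresses are 9B 5E 46 3E 86 F6 0E 73.
Read back as big-endian, the last byte is least significant, giving 0x9B5E463E86F60E73.

0x9B5E463E86F60E73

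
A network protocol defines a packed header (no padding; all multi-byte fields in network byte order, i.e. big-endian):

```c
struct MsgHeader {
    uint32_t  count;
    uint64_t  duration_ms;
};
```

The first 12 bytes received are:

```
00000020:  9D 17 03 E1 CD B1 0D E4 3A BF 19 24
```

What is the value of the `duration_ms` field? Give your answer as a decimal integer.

`duration_ms` follows `count` (4 bytes), so it starts at byte offset 4 and occupies 8 bytes.
Bytes at offsets 4..11: CD B1 0D E4 3A BF 19 24.
Big-endian: lowest address holds the most-significant byte.
The bytes are already most-significant first: 0xCDB10DE43ABF1924.
0xCDB10DE43ABF1924 = 14821643122542319908.

14821643122542319908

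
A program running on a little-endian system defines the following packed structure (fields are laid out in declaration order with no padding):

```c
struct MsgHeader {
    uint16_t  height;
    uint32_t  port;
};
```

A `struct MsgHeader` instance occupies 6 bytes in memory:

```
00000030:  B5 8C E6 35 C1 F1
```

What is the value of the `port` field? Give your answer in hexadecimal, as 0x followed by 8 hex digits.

`port` follows `height` (2 bytes), so it starts at byte offset 2 and occupies 4 bytes.
Bytes at offsets 2..5: E6 35 C1 F1.
Little-endian stores the least-significant byte at the lowest address.
Reassemble most-significant byte first: F1 C1 35 E6 → 0xF1C135E6.

0xF1C135E6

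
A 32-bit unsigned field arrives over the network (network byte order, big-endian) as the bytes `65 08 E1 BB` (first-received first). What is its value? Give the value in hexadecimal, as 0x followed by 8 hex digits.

In big-endian order the high byte comes first in memory.
The bytes are already most-significant first: 0x6508E1BB.

0x6508E1BB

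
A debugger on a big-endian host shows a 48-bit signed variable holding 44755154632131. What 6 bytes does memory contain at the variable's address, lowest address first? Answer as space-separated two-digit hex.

44755154632131 in hexadecimal, padded to 48 bits, is 0x28B45F17FDC3.
Split into bytes (most-significant first): 28 B4 5F 17 FD C3.
Big-endian stores the most-significant byte at the lowest address.
So the memory order matches the most-significant-first order: 28 B4 5F 17 FD C3.

28 B4 5F 17 FD C3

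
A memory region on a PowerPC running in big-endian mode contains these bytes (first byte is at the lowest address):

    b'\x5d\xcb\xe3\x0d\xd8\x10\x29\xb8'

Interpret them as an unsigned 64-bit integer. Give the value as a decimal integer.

6758745314398579128

In big-endian order the high byte comes first in memory.
The bytes are already most-significant first: 0x5DCBE30DD81029B8.
0x5DCBE30DD81029B8 = 6758745314398579128.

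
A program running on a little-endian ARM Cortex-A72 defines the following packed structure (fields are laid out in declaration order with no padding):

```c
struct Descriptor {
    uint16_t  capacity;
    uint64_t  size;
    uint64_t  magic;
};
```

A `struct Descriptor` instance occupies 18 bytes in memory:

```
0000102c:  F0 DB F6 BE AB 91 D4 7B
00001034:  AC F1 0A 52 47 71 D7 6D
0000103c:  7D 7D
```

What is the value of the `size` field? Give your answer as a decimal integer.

17414430012042100470

`size` follows `capacity` (2 bytes), so it starts at byte offset 2 and occupies 8 bytes.
Bytes at offsets 2..9: F6 BE AB 91 D4 7B AC F1.
Little-endian stores the least-significant byte at the lowest address.
Reassemble most-significant byte first: F1 AC 7B D4 91 AB BE F6 → 0xF1AC7BD491ABBEF6.
0xF1AC7BD491ABBEF6 = 17414430012042100470.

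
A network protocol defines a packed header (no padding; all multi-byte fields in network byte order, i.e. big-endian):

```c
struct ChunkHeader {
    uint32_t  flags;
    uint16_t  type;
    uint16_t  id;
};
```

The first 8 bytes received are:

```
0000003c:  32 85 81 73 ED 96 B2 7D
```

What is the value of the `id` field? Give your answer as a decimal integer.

45693

`id` follows `flags` (4 B), `type` (2 B), so it starts at offset 4 + 2 = 6 and occupies 2 bytes.
Bytes at offsets 6..7: B2 7D.
Big-endian stores the most-significant byte at the lowest address.
The bytes are already most-significant first: 0xB27D.
0xB27D = 45693.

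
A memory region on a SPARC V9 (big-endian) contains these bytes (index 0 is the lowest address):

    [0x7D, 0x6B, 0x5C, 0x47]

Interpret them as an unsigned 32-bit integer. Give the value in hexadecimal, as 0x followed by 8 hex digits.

In big-endian order the high byte comes first in memory.
The bytes are already most-significant first: 0x7D6B5C47.

0x7D6B5C47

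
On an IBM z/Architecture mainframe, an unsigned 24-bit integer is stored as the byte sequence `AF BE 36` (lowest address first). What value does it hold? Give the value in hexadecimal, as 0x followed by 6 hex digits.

0xAFBE36

Big-endian stores the most-significant byte at the lowest address.
The bytes are already most-significant first: 0xAFBE36.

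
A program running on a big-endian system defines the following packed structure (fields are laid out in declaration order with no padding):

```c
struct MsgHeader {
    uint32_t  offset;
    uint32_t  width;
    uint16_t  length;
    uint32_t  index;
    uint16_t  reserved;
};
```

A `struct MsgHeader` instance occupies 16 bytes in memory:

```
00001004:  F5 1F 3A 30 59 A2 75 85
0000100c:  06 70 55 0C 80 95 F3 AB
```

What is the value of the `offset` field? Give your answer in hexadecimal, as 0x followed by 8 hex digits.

`offset` is the first field, at byte offset 0, occupying 4 bytes.
Bytes at offsets 0..3: F5 1F 3A 30.
Big-endian stores the most-significant byte at the lowest address.
The bytes are already most-significant first: 0xF51F3A30.

0xF51F3A30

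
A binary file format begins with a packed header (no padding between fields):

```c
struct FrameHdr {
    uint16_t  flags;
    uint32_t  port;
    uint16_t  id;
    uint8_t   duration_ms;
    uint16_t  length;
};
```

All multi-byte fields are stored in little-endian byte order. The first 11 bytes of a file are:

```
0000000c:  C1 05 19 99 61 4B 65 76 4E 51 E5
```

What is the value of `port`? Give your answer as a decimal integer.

`port` follows `flags` (2 bytes), so it starts at byte offset 2 and occupies 4 bytes.
Bytes at offsets 2..5: 19 99 61 4B.
In little-endian order the low byte comes first in memory.
Reassemble most-significant byte first: 4B 61 99 19 → 0x4B619919.
0x4B619919 = 1264687385.

1264687385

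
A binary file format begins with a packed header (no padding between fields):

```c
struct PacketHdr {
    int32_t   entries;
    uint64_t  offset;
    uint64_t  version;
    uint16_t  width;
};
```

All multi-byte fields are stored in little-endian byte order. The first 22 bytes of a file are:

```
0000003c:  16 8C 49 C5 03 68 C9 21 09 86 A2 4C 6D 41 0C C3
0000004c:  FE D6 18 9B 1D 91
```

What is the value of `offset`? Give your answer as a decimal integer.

`offset` follows `entries` (4 bytes), so it starts at byte offset 4 and occupies 8 bytes.
Bytes at offsets 4..11: 03 68 C9 21 09 86 A2 4C.
In little-endian order the low byte comes first in memory.
Reassemble most-significant byte first: 4C A2 86 09 21 C9 68 03 → 0x4CA2860921C96803.
0x4CA2860921C96803 = 5522123466889324547.

5522123466889324547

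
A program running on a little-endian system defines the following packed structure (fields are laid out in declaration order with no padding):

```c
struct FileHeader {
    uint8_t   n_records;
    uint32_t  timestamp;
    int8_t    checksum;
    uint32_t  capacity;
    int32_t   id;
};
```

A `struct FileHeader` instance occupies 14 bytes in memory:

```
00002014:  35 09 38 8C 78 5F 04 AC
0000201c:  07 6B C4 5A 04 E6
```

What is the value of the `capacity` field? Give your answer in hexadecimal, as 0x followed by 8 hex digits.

`capacity` follows `n_records` (1 B), `timestamp` (4 B), `checksum` (1 B), so it starts at offset 1 + 4 + 1 = 6 and occupies 4 bytes.
Bytes at offsets 6..9: 04 AC 07 6B.
In little-endian order the low byte comes first in memory.
Reassemble most-significant byte first: 6B 07 AC 04 → 0x6B07AC04.

0x6B07AC04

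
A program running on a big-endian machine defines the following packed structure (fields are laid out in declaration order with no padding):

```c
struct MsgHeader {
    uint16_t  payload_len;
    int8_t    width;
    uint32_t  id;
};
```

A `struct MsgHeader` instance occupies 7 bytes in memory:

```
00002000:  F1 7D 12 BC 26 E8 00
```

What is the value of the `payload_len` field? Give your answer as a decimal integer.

`payload_len` is the first field, at byte offset 0, occupying 2 bytes.
Bytes at offsets 0..1: F1 7D.
Big-endian stores the most-significant byte at the lowest address.
The bytes are already most-significant first: 0xF17D.
0xF17D = 61821.

61821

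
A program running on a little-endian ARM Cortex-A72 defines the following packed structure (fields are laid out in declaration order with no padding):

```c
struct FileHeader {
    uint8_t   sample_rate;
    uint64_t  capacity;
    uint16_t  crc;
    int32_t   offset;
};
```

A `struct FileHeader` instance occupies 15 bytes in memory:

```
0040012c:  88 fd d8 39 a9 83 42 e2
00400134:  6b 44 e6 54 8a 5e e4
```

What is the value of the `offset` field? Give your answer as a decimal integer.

-463566252

`offset` follows `sample_rate` (1 B), `capacity` (8 B), `crc` (2 B), so it starts at offset 1 + 8 + 2 = 11 and occupies 4 bytes.
Bytes at offsets 11..14: 54 8A 5E E4.
In little-endian order the low byte comes first in memory.
Reassemble most-significant byte first: E4 5E 8A 54 → 0xE45E8A54.
Top bit is set, so as a signed 32-bit value this is 0xE45E8A54 − 2^32 = -463566252.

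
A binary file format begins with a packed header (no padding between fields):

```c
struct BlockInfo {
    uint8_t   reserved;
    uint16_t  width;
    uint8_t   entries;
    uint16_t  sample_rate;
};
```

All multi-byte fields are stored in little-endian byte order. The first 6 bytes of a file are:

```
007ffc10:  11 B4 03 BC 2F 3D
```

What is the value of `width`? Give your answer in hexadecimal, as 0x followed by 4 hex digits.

0x03B4

`width` follows `reserved` (1 byte), so it starts at byte offset 1 and occupies 2 bytes.
Bytes at offsets 1..2: B4 03.
In little-endian order the low byte comes first in memory.
Reassemble most-significant byte first: 03 B4 → 0x03B4.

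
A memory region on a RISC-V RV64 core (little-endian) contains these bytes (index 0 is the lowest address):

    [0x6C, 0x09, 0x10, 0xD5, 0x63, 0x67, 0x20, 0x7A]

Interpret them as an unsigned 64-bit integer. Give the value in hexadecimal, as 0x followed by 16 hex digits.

0x7A206763D510096C

Little-endian: lowest address holds the least-significant byte.
Reassemble most-significant byte first: 7A 20 67 63 D5 10 09 6C → 0x7A206763D510096C.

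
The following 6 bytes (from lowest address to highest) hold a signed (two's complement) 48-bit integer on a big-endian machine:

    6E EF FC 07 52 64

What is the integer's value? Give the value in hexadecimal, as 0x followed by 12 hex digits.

Big-endian stores the most-significant byte at the lowest address.
The bytes are already most-significant first: 0x6EEFFC075264.

0x6EEFFC075264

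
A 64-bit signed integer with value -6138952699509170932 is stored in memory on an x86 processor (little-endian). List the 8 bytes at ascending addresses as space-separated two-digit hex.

0C 9D D4 9C 0B 0F CE AA

Two's complement of -6138952699509170932 in 64 bits: 6138952699509170932 = 0x5531F0F4632B62F4; invert → 0xAACE0F0B9CD49D0B; add 1 → 0xAACE0F0B9CD49D0C.
Split into bytes (most-significant first): AA CE 0F 0B 9C D4 9D 0C.
Little-endian stores the least-significant byte at the lowest address.
So at ascending addresses the bytes are 0C 9D D4 9C 0B 0F CE AA.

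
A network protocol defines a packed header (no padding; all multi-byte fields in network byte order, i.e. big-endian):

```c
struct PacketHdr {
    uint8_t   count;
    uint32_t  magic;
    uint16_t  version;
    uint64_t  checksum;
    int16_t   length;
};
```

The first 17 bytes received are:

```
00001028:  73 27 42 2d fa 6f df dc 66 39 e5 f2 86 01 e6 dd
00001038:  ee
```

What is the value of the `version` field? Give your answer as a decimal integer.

28639

`version` follows `count` (1 B), `magic` (4 B), so it starts at offset 1 + 4 = 5 and occupies 2 bytes.
Bytes at offsets 5..6: 6F DF.
Big-endian stores the most-significant byte at the lowest address.
The bytes are already most-significant first: 0x6FDF.
0x6FDF = 28639.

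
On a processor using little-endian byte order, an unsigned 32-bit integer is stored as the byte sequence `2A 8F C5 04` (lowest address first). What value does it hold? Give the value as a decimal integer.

80056106

Little-endian: lowest address holds the least-significant byte.
Reassemble most-significant byte first: 04 C5 8F 2A → 0x04C58F2A.
0x04C58F2A = 80056106.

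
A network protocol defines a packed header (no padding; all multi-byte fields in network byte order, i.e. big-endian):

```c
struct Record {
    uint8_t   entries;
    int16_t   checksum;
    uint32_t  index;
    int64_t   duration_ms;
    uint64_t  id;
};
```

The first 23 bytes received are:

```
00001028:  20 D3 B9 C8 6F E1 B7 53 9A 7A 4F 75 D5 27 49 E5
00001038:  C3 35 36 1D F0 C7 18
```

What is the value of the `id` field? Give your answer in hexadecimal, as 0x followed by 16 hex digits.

`id` follows `entries` (1 B), `checksum` (2 B), `index` (4 B), `duration_ms` (8 B), so it starts at offset 1 + 2 + 4 + 8 = 15 and occupies 8 bytes.
Bytes at offsets 15..22: E5 C3 35 36 1D F0 C7 18.
Big-endian stores the most-significant byte at the lowest address.
The bytes are already most-significant first: 0xE5C335361DF0C718.

0xE5C335361DF0C718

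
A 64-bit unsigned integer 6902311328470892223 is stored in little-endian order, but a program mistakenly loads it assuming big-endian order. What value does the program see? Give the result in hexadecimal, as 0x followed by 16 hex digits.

0xBF7EA94E95EFC95F

6902311328470892223 in 64-bit hexadecimal is 0x5FC9EF954EA97EBF.
Stored little-endian, the bytes at ascending addresses are BF 7E A9 4E 95 EF C9 5F.
Read back as big-endian, the last byte is least significant, giving 0xBF7EA94E95EFC95F.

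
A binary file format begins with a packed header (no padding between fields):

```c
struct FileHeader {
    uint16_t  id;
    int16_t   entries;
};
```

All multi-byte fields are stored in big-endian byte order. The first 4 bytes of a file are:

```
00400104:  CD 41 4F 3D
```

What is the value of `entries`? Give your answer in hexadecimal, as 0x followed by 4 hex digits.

`entries` follows `id` (2 bytes), so it starts at byte offset 2 and occupies 2 bytes.
Bytes at offsets 2..3: 4F 3D.
In big-endian order the high byte comes first in memory.
The bytes are already most-significant first: 0x4F3D.

0x4F3D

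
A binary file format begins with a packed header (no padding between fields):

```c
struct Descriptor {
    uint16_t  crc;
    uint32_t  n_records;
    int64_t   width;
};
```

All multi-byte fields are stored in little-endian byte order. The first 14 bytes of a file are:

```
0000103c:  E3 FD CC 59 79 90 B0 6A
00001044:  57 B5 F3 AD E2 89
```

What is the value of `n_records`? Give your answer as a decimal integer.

2423871948

`n_records` follows `crc` (2 bytes), so it starts at byte offset 2 and occupies 4 bytes.
Bytes at offsets 2..5: CC 59 79 90.
In little-endian order the low byte comes first in memory.
Reassemble most-significant byte first: 90 79 59 CC → 0x907959CC.
0x907959CC = 2423871948.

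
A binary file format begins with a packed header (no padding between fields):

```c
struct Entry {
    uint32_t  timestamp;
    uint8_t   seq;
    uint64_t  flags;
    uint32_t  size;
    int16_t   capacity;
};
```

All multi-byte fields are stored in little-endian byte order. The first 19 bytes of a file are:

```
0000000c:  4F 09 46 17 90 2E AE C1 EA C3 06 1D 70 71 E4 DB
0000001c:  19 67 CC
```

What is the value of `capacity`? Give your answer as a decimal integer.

-13209

`capacity` follows `timestamp` (4 B), `seq` (1 B), `flags` (8 B), `size` (4 B), so it starts at offset 4 + 1 + 8 + 4 = 17 and occupies 2 bytes.
Bytes at offsets 17..18: 67 CC.
Little-endian stores the least-significant byte at the lowest address.
Reassemble most-significant byte first: CC 67 → 0xCC67.
Top bit is set, so as a signed 16-bit value this is 0xCC67 − 2^16 = -13209.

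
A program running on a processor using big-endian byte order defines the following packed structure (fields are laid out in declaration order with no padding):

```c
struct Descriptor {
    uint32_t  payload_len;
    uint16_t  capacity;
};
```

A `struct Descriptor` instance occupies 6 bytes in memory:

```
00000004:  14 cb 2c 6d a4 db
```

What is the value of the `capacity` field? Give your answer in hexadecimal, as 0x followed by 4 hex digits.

0xA4DB

`capacity` follows `payload_len` (4 bytes), so it starts at byte offset 4 and occupies 2 bytes.
Bytes at offsets 4..5: A4 DB.
Big-endian stores the most-significant byte at the lowest address.
The bytes are already most-significant first: 0xA4DB.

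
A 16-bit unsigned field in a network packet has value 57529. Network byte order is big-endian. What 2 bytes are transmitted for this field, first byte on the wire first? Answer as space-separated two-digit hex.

57529 in hexadecimal, padded to 16 bits, is 0xE0B9.
Split into bytes (most-significant first): E0 B9.
Big-endian: lowest address holds the most-significant byte.
So the memory order matches the most-significant-first order: E0 B9.

E0 B9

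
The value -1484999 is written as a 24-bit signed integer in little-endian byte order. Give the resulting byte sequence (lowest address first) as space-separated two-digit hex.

39 57 E9

Two's complement of -1484999 in 24 bits: 1484999 = 0x16A8C7; invert → 0xE95738; add 1 → 0xE95739.
Split into bytes (most-significant first): E9 57 39.
In little-endian order the low byte comes first in memory.
So at ascending addresses the bytes are 39 57 E9.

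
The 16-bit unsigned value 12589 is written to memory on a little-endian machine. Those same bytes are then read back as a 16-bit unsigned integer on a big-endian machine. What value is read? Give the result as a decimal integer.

11569

12589 in 16-bit hexadecimal is 0x312D.
Stored little-endian, the bytes at ascending addresses are 2D 31.
Read back as big-endian, the last byte is least significant, giving 0x2D31.
0x2D31 = 11569.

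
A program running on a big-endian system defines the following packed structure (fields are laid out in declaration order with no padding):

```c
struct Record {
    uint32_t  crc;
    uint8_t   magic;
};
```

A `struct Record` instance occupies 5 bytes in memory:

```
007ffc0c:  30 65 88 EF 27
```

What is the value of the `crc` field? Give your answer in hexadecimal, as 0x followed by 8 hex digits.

0x306588EF

`crc` is the first field, at byte offset 0, occupying 4 bytes.
Bytes at offsets 0..3: 30 65 88 EF.
Big-endian: lowest address holds the most-significant byte.
The bytes are already most-significant first: 0x306588EF.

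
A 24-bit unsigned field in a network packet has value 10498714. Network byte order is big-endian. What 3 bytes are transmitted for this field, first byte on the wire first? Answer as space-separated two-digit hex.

A0 32 9A

10498714 in hexadecimal, padded to 24 bits, is 0xA0329A.
Split into bytes (most-significant first): A0 32 9A.
Big-endian stores the most-significant byte at the lowest address.
So the memory order matches the most-significant-first order: A0 32 9A.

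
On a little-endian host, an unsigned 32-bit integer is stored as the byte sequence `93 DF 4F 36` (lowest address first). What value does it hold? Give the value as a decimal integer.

Little-endian stores the least-significant byte at the lowest address.
Reassemble most-significant byte first: 36 4F DF 93 → 0x364FDF93.
0x364FDF93 = 911204243.

911204243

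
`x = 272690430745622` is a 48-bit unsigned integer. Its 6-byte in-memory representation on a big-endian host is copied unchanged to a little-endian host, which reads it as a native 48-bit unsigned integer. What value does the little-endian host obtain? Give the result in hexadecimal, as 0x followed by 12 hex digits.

272690430745622 in 48-bit hexadecimal is 0xF802B0421C16.
Stored big-endian, the bytes at ascending addresses are F8 02 B0 42 1C 16.
Read back as little-endian, the first byte is least significant, giving 0x161C42B002F8.

0x161C42B002F8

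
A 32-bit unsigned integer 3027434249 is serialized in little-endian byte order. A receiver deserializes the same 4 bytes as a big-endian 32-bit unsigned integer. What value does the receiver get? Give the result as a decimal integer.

167473844

3027434249 in 32-bit hexadecimal is 0xB472FB09.
Stored little-endian, the bytes at ascending addresses are 09 FB 72 B4.
Read back as big-endian, the last byte is least significant, giving 0x09FB72B4.
0x09FB72B4 = 167473844.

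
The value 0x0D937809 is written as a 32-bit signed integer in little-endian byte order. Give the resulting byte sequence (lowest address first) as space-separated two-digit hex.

09 78 93 0D

Split into bytes (most-significant first): 0D 93 78 09.
In little-endian order the low byte comes first in memory.
So at ascending addresses the bytes are 09 78 93 0D.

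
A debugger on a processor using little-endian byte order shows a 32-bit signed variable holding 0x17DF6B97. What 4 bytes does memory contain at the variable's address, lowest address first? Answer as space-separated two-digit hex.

Split into bytes (most-significant first): 17 DF 6B 97.
Little-endian stores the least-significant byte at the lowest address.
So at ascending addresses the bytes are 97 6B DF 17.

97 6B DF 17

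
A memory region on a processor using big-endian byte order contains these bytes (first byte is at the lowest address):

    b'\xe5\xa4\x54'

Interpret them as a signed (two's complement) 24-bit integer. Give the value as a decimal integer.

-1727404

Big-endian: lowest address holds the most-significant byte.
The bytes are already most-significant first: 0xE5A454.
Top bit is set, so as a signed 24-bit value this is 0xE5A454 − 2^24 = -1727404.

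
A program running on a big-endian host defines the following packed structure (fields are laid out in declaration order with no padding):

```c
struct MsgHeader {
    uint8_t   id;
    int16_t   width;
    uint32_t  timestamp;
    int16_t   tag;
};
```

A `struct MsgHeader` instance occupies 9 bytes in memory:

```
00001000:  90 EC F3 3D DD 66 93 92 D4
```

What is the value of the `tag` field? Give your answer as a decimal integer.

`tag` follows `id` (1 B), `width` (2 B), `timestamp` (4 B), so it starts at offset 1 + 2 + 4 = 7 and occupies 2 bytes.
Bytes at offsets 7..8: 92 D4.
Big-endian stores the most-significant byte at the lowest address.
The bytes are already most-significant first: 0x92D4.
Top bit is set, so as a signed 16-bit value this is 0x92D4 − 2^16 = -27948.

-27948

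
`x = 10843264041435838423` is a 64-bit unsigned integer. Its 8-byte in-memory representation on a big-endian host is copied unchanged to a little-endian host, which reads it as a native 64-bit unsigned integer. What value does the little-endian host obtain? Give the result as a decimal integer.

10843264041435838423 in 64-bit hexadecimal is 0x967B0332138CB7D7.
Stored big-endian, the bytes at ascending addresses are 96 7B 03 32 13 8C B7 D7.
Read back as little-endian, the first byte is least significant, giving 0xD7B78C1332037B96.
0xD7B78C1332037B96 = 15544046652963912598.

15544046652963912598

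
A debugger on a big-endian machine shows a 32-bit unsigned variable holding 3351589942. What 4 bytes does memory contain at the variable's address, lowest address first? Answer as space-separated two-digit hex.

3351589942 in hexadecimal, padded to 32 bits, is 0xC7C53436.
Split into bytes (most-significant first): C7 C5 34 36.
Big-endian stores the most-significant byte at the lowest address.
So the memory order matches the most-significant-first order: C7 C5 34 36.

C7 C5 34 36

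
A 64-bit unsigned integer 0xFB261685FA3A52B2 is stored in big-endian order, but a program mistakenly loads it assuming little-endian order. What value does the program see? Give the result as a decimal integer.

12849397534490502907

Stored big-endian, the bytes at ascending addresses are FB 26 16 85 FA 3A 52 B2.
Read back as little-endian, the first byte is least significant, giving 0xB2523AFA851626FB.
0xB2523AFA851626FB = 12849397534490502907.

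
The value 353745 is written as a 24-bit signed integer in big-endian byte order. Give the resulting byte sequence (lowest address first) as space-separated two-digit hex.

353745 in hexadecimal, padded to 24 bits, is 0x0565D1.
Split into bytes (most-significant first): 05 65 D1.
In big-endian order the high byte comes first in memory.
So the memory order matches the most-significant-first order: 05 65 D1.

05 65 D1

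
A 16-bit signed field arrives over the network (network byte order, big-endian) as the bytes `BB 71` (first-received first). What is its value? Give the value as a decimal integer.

-17551

In big-endian order the high byte comes first in memory.
The bytes are already most-significant first: 0xBB71.
Top bit is set, so as a signed 16-bit value this is 0xBB71 − 2^16 = -17551.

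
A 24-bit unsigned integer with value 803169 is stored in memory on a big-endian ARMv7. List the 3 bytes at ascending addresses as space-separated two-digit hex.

803169 in hexadecimal, padded to 24 bits, is 0x0C4161.
Split into bytes (most-significant first): 0C 41 61.
Big-endian: lowest address holds the most-significant byte.
So the memory order matches the most-significant-first order: 0C 41 61.

0C 41 61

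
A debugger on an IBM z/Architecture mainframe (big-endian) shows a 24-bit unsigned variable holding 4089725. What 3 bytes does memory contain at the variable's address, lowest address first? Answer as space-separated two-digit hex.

4089725 in hexadecimal, padded to 24 bits, is 0x3E677D.
Split into bytes (most-significant first): 3E 67 7D.
Big-endian: lowest address holds the most-significant byte.
So the memory order matches the most-significant-first order: 3E 67 7D.

3E 67 7D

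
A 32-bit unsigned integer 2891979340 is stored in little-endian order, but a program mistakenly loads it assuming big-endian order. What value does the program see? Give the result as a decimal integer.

2891979340 in 32-bit hexadecimal is 0xAC601A4C.
Stored little-endian, the bytes at ascending addresses are 4C 1A 60 AC.
Read back as big-endian, the last byte is least significant, giving 0x4C1A60AC.
0x4C1A60AC = 1276797100.

1276797100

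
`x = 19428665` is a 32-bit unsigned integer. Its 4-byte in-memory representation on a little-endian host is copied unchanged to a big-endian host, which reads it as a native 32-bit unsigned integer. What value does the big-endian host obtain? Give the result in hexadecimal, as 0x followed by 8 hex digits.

19428665 in 32-bit hexadecimal is 0x01287539.
Stored little-endian, the bytes at ascending addresses are 39 75 28 01.
Read back as big-endian, the last byte is least significant, giving 0x39752801.

0x39752801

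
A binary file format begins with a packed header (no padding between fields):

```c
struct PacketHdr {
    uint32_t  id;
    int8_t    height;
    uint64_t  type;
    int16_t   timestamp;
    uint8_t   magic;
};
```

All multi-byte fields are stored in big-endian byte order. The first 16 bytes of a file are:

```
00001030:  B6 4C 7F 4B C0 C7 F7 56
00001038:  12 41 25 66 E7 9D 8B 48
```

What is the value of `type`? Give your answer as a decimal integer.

14409080169197561575

`type` follows `id` (4 B), `height` (1 B), so it starts at offset 4 + 1 = 5 and occupies 8 bytes.
Bytes at offsets 5..12: C7 F7 56 12 41 25 66 E7.
Big-endian stores the most-significant byte at the lowest address.
The bytes are already most-significant first: 0xC7F75612412566E7.
0xC7F75612412566E7 = 14409080169197561575.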